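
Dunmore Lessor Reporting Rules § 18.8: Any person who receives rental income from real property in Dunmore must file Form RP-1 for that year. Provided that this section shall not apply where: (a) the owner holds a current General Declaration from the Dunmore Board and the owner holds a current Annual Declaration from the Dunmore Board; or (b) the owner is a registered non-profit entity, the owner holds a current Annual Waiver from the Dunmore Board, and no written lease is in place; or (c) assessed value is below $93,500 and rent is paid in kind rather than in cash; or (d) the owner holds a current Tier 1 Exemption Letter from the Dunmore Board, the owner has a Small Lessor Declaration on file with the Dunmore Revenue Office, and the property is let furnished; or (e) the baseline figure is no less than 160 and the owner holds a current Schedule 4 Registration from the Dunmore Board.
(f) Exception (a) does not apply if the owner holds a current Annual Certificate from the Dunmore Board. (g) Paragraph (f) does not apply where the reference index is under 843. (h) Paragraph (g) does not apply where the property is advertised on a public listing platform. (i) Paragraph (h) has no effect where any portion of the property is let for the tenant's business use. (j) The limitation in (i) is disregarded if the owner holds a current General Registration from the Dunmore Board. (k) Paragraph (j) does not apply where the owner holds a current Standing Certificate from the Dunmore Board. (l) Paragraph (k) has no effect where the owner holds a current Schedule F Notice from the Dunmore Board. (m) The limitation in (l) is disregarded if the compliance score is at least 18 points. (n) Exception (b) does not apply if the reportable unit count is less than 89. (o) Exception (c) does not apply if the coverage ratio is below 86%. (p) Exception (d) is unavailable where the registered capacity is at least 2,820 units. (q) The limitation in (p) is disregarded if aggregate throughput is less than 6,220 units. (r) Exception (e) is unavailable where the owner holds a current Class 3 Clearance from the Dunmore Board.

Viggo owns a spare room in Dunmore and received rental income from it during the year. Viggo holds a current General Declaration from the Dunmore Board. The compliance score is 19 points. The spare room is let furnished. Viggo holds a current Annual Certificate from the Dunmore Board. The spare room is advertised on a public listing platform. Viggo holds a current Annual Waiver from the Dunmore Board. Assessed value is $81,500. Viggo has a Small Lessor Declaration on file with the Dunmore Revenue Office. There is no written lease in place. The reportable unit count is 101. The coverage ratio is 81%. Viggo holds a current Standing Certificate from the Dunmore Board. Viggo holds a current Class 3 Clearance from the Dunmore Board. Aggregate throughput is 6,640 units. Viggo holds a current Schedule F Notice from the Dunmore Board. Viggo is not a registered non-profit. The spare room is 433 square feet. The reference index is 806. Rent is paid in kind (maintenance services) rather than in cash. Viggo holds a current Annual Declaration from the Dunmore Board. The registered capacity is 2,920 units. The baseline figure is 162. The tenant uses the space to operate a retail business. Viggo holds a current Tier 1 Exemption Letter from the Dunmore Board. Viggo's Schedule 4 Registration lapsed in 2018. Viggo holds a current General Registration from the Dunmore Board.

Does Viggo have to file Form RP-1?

No — exception (a) applies; Viggo is not required to file Form RP-1.

Exception (a) is satisfied on its face — a current General Declaration is held; a current Annual Declaration is held. Applying paragraphs (f)–(m): (f) would limit (a) — a current Annual Certificate is held — but (g) sets (f) aside: (g) is engaged — the reference index is 806, under the 843 limit. (h) is triggered (the property is publicly advertised), but yields to (i): (i) operates against (h): the space is let for business use. (j) would limit (i) — a current General Registration is held — but (k) sets (j) aside: (k) operates — a current Standing Certificate is held. (l) would limit (k) — a current Schedule F Notice is held — but (m) sets (l) aside: (m) operates against (l): the compliance score is 19 points, meeting the 18 points threshold. (a) remains available.
Exception (b) does not apply: Viggo is not a registered non-profit.
Exception (c): assessed value is $81,500, below the $93,500 limit; rent is paid in kind — every condition holds. But applying paragraph (o): (o) operates against (c): the coverage ratio is 81%, below the 86% limit. So (c) is unavailable.
All of (d)'s requirements are met (a current Tier 1 Exemption Letter is held; a Small Lessor Declaration is on file; the property is let furnished). However, paragraphs (p)–(q) must be considered: (p) is triggered — the registered capacity is 2,920 units, meeting the 2,820 units threshold. (q), which would lift (p), is not engaged — aggregate throughput is 6,640 units, not less than 6,220 units. (d) is therefore removed.
Exception (e) does not apply: no current Schedule 4 Registration is held.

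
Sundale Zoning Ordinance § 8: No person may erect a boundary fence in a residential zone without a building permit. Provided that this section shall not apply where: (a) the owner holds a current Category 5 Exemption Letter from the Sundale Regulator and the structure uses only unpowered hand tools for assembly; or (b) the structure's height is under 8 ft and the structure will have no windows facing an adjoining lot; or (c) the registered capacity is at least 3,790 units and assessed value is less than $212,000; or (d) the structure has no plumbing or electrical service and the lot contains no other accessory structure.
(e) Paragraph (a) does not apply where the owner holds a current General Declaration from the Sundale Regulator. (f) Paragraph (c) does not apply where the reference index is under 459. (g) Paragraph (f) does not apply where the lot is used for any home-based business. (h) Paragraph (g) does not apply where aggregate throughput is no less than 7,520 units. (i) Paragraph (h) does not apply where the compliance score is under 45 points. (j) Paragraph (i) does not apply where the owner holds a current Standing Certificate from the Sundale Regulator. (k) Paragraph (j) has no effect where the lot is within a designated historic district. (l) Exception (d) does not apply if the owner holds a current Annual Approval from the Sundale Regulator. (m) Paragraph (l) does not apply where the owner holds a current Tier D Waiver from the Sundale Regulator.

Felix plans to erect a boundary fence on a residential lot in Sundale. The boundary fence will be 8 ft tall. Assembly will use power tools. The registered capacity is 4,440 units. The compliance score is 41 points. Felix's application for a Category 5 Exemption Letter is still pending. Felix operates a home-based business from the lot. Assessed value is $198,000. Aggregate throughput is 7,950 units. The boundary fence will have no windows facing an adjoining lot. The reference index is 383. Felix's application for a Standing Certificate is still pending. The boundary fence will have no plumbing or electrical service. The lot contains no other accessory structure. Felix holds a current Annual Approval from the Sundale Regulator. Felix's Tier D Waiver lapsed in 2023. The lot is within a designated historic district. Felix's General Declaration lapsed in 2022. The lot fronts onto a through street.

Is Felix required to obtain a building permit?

Exception (a) requires that the owner holds a current Category 5 Exemption Letter from the Sundale Regulator; but the Category 5 Exemption Letter is not current, so (a) is unavailable.
Exception (b) requires that the structure's height is under 8 ft; but the structure's height is 8 ft, not under 8 ft, so (b) is unavailable.
All of (c)'s requirements are met (the registered capacity is 4,440 units, meeting the 3,790 units threshold; assessed value is $198,000, less than the $212,000 limit). Considering the limiting provisions: (f) would limit (c) — the reference index is 383, under the 459 limit — but (g) sets (f) aside: (g) applies — a home-based business operates on the lot. (h) would limit (g) — aggregate throughput is 7,950 units, meeting the 7,520 units threshold — but (i) sets (h) aside: (i) operates — the compliance score is 41 points, under the 45 points limit. (j), which would lift (i), is not triggered — there is no Standing Certificate in force. (c) remains available.
Exception (d): there is no plumbing or electrical service; the lot has no other accessory structure — every condition holds. But: (l) operates against (d): a current Annual Approval is held. (m), which would lift (l), is not engaged — the Tier D Waiver is not current. Exception (d) does not apply.

No — exception (c) applies; Felix does not need a building permit.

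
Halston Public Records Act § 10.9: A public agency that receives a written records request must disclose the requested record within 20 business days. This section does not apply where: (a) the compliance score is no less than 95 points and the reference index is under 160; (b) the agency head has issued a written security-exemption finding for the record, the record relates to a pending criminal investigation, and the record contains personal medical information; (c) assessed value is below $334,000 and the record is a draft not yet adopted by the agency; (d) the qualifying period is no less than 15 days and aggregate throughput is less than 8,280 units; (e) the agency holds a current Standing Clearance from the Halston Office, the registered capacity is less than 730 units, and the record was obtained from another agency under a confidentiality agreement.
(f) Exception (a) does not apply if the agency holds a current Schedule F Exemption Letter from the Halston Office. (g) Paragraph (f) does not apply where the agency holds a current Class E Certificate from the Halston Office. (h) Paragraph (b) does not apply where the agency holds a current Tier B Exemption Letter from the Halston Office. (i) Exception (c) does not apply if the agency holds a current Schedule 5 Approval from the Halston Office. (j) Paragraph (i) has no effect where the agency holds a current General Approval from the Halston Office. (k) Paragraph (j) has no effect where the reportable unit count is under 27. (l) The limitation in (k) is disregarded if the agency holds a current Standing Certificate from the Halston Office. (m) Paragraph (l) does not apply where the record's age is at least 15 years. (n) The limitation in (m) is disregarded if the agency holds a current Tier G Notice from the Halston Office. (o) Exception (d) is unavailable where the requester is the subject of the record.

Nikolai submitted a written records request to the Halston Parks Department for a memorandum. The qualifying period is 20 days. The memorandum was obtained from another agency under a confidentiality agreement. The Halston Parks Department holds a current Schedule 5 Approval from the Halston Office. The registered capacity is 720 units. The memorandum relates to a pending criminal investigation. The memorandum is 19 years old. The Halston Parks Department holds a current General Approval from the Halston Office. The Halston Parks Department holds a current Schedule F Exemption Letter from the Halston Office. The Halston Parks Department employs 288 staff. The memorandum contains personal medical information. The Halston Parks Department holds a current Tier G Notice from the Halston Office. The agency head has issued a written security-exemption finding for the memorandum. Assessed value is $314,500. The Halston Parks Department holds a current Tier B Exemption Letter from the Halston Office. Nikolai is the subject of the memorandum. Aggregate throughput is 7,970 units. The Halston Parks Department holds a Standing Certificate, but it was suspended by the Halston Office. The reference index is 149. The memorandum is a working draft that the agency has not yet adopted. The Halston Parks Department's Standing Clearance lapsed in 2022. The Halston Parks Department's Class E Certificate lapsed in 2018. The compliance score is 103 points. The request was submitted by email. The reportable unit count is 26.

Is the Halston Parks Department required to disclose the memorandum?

Yes — the Halston Parks Department must disclose the memorandum.

Exception (a)'s conditions are all satisfied: the compliance score is 103 points, meeting the 95 points threshold; the reference index is 149, under the 160 limit. But applying paragraphs (f)–(g): (f) is triggered — a current Schedule F Exemption Letter is held. (g), which would lift (f), is not triggered — there is no Class E Certificate in force. (a) is therefore removed.
Exception (b) is satisfied on its face — a written security-exemption finding has been issued; the memorandum relates to a pending investigation; the memorandum contains personal medical information. However, paragraph (h) must be considered: (h) operates — a current Tier B Exemption Letter is held. So (b) is unavailable.
Exception (c) is satisfied on its face — assessed value is $314,500, below the $334,000 limit; the memorandum is an unadopted draft. But applying paragraphs (i)–(n): (i) operates against (c): a current Schedule 5 Approval is held. (j) operates (a current General Approval is held), but is itself disapplied by (k): (k) operates against (j): the reportable unit count is 26, under the 27 limit. (l), which would lift (k), is not triggered — there is no Standing Certificate in force. Exception (c) does not apply.
Exception (d) is satisfied on its face — the qualifying period is 20 days, meeting the 15 days threshold; aggregate throughput is 7,970 units, less than the 8,280 units limit. But applying paragraph (o): (o) is triggered — Nikolai is the subject of the memorandum. Exception (d) does not apply.
Exception (e) does not apply: there is no Standing Clearance in force.
None of the exceptions is available; § 10.9 applies in full.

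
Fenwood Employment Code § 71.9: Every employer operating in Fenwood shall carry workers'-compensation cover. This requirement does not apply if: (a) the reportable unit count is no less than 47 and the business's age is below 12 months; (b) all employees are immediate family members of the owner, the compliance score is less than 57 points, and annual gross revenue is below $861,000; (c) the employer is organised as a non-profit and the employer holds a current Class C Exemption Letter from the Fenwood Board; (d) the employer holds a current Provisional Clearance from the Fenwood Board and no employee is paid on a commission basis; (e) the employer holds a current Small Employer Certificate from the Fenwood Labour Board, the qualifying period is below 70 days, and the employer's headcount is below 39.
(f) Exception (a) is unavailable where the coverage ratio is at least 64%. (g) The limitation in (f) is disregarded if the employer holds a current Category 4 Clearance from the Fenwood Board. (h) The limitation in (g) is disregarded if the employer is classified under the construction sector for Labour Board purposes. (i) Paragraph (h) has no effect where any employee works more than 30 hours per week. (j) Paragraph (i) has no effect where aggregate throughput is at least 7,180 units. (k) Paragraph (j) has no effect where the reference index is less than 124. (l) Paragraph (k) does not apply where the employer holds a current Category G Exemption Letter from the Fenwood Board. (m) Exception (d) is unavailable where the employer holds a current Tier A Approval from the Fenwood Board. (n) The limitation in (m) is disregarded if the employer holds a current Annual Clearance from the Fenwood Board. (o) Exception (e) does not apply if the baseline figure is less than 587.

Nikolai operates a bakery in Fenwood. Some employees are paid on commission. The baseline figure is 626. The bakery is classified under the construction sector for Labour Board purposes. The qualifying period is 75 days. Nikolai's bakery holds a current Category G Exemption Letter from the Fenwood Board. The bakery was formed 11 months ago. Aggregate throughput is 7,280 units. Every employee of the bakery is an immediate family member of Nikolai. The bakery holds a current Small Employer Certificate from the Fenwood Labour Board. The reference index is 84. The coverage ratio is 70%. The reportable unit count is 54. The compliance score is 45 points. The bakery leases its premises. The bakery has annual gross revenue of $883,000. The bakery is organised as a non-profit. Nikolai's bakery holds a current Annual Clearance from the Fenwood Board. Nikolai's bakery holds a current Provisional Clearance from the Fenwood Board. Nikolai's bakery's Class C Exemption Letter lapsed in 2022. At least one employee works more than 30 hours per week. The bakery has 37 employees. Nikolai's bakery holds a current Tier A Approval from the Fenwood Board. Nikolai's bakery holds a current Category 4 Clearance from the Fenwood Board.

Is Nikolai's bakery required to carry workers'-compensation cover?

Yes — Nikolai's bakery must carry workers'-compensation cover.

Exception (a)'s conditions are all satisfied: the reportable unit count is 54, meeting the 47 threshold; the business's age is 11 months, below the 12 months limit. But applying paragraphs (f)–(l): (f) is triggered — the coverage ratio is 70%, meeting the 64% threshold. (g) would limit (f) — a current Category 4 Clearance is held — but (h) sets (g) aside: (h) operates against (g): the bakery is classified under the construction sector. (i) would limit (h) — at least one employee exceeds 30 hours/week — but (j) sets (i) aside: (j) applies — aggregate throughput is 7,280 units, meeting the 7,180 units threshold. (k) would limit (j) — the reference index is 84, less than the 124 limit — but (l) sets (k) aside: (l) operates against (k): a current Category G Exemption Letter is held. (a) is therefore removed.
Exception (b) fails — annual gross revenue is $883,000, not below $861,000.
Exception (c) fails — the Class C Exemption Letter is not current.
Exception (d) requires that no employee is paid on a commission basis; but some employees are paid on commission, so (d) is unavailable.
Exception (e) fails — the qualifying period is 75 days, not below 70 days.
No exception displaces § 71.9.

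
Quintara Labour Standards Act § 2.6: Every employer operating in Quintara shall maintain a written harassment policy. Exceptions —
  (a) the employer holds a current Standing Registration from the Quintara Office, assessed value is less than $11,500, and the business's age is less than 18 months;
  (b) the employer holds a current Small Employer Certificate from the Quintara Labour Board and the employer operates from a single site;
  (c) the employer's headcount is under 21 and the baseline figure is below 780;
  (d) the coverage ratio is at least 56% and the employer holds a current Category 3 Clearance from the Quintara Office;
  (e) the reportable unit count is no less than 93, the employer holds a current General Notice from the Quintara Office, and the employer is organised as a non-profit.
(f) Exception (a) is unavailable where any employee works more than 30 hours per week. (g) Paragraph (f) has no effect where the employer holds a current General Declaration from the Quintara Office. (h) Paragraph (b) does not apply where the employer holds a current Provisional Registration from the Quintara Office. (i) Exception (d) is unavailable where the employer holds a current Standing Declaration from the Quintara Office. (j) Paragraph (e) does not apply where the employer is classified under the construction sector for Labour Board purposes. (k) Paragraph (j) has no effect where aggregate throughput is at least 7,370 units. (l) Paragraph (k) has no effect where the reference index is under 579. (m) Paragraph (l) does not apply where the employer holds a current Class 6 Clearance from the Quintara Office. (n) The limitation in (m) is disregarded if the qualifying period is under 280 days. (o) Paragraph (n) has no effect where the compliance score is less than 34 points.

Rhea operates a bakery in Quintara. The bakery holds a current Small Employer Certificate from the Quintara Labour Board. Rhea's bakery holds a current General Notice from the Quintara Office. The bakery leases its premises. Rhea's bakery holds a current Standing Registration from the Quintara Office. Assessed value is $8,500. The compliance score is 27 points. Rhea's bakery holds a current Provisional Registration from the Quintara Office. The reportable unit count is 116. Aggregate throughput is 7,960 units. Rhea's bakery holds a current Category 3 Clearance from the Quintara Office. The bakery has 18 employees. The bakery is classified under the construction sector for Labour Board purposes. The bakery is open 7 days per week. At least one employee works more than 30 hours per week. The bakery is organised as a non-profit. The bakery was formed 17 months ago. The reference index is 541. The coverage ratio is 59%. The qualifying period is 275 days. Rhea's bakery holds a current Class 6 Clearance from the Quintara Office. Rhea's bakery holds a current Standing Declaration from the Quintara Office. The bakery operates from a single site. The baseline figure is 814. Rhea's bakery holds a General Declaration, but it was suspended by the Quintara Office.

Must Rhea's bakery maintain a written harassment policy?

Exception (a): a current Standing Registration is held; assessed value is $8,500, less than the $11,500 limit; the business's age is 17 months, less than the 18 months limit — every condition holds. However, paragraphs (f)–(g) must be considered: (f) operates — at least one employee exceeds 30 hours/week. (g) is not triggered (the General Declaration is not current), so (f) stands. So (a) is unavailable.
Exception (b)'s conditions are all satisfied: a current Small Employer Certificate is held; the employer operates from a single site. But applying paragraph (h): (h) operates against (b): a current Provisional Registration is held. Exception (b) does not apply.
Exception (c) fails — the baseline figure is 814, not below 780.
Exception (d) is satisfied on its face — the coverage ratio is 59%, meeting the 56% threshold; a current Category 3 Clearance is held. But applying paragraph (i): (i) is triggered — a current Standing Declaration is held. So (d) is unavailable.
Exception (e)'s conditions are all satisfied: the reportable unit count is 116, meeting the 93 threshold; a current General Notice is held; the employer is a non-profit. Under paragraphs (j)–(o): (j) is engaged (the bakery is classified under the construction sector), but is displaced by (k): (k) operates against (j): aggregate throughput is 7,960 units, meeting the 7,370 units threshold. (l) would limit (k) — the reference index is 541, under the 579 limit — but (m) sets (l) aside: (m) operates against (l): a current Class 6 Clearance is held. (n) is engaged (the qualifying period is 275 days, under the 280 days limit), but is set aside by (o): (o) operates against (n): the compliance score is 27 points, less than the 34 points limit. So (e) applies.

No — exception (e) applies; Rhea's bakery is not required to maintain a written harassment policy.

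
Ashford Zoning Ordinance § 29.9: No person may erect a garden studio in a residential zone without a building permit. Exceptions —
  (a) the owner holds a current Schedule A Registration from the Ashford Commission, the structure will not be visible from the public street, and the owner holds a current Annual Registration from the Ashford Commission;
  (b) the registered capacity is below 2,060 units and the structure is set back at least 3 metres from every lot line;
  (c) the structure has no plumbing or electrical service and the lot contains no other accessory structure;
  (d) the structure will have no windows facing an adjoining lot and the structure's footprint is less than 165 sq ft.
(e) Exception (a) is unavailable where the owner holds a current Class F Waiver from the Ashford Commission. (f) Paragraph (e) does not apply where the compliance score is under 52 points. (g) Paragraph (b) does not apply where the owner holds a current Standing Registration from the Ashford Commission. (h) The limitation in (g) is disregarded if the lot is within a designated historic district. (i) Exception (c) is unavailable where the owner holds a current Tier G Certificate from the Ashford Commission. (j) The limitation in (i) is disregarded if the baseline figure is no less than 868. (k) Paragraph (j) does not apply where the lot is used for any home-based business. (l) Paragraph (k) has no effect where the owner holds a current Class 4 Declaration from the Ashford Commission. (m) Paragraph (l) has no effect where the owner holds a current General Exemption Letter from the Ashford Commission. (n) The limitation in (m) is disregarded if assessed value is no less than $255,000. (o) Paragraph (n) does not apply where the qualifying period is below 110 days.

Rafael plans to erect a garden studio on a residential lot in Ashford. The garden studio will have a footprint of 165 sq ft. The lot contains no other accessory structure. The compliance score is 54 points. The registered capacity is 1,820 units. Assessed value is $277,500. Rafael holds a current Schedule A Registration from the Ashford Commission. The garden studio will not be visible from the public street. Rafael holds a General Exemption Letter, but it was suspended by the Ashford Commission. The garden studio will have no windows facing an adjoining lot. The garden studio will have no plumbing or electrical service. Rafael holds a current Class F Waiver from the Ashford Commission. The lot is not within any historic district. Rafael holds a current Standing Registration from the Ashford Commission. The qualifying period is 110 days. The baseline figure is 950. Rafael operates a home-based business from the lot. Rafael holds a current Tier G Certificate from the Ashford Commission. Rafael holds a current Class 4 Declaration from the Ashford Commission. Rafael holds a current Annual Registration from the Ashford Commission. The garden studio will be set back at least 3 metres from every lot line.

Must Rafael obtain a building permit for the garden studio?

Exception (a)'s conditions are all satisfied: a current Schedule A Registration is held; the structure will not be visible from the street; a current Annual Registration is held. Turning to paragraphs (e)–(f): (e) operates against (a): a current Class F Waiver is held. (f) is not triggered (the compliance score is 54 points, not under 52 points), so (e) stands. So (a) is unavailable.
Exception (b) is satisfied on its face — the registered capacity is 1,820 units, below the 2,060 units limit; the setback is at least 3 m on every side. Turning to paragraphs (g)–(h): (g) operates — a current Standing Registration is held. (h) is not triggered (the lot is not in a historic district), so (g) stands. Exception (b) does not apply.
Exception (c): there is no plumbing or electrical service; the lot has no other accessory structure — every condition holds. Considering the limiting provisions: (i) is triggered (a current Tier G Certificate is held), but is displaced by (j): (j) applies — the baseline figure is 950, meeting the 868 threshold. (k) is engaged (a home-based business operates on the lot), but is displaced by (l): (l) applies — a current Class 4 Declaration is held. (m), which would lift (l), does not operate here — no current General Exemption Letter is held. So (c) applies.
Exception (d) fails — the structure's footprint is 165 sq ft, not less than 165 sq ft.

No — exception (c) applies; Rafael does not need a building permit.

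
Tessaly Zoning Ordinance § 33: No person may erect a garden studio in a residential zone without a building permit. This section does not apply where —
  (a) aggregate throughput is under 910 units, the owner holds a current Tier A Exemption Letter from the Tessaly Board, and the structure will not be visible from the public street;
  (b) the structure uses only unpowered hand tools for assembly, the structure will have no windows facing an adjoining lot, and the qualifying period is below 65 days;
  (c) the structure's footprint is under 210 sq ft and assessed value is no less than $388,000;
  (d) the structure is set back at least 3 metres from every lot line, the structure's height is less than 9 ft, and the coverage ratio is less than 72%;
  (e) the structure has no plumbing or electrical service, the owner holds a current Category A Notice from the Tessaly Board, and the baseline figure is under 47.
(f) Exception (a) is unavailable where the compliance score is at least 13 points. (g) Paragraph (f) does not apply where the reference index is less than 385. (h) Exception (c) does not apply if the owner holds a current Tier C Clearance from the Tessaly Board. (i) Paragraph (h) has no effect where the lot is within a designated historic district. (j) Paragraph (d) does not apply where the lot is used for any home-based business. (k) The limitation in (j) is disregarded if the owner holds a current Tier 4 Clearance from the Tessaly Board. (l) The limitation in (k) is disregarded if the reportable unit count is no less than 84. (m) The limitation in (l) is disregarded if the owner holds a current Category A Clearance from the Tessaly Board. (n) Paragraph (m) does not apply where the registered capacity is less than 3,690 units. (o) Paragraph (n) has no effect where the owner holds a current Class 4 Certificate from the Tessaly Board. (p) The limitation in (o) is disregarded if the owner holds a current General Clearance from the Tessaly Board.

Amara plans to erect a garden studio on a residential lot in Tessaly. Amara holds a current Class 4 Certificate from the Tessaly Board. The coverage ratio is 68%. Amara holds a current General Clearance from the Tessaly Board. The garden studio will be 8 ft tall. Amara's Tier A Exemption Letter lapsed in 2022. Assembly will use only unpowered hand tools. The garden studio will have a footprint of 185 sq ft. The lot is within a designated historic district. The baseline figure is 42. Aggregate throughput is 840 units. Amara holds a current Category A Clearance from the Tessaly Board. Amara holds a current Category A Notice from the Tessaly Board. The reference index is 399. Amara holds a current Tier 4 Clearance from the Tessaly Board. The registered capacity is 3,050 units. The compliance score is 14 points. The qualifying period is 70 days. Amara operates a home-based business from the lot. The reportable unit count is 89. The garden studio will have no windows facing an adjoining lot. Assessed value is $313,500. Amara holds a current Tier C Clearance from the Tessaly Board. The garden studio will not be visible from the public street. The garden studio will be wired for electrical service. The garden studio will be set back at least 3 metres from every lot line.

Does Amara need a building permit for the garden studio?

Exception (a) does not apply: the Tier A Exemption Letter is not current.
Exception (b) requires that the qualifying period is below 65 days; but the qualifying period is 70 days, not below 65 days, so (b) is unavailable.
Exception (c) requires that assessed value is no less than $388,000; but assessed value is $313,500, short of $388,000, so (c) is unavailable.
All of (d)'s requirements are met (the setback is at least 3 m on every side; the structure's height is 8 ft, less than the 9 ft limit; the coverage ratio is 68%, less than the 72% limit). However, paragraphs (j)–(p) must be considered: (j) is engaged — a home-based business operates on the lot. (k) would limit (j) — a current Tier 4 Clearance is held — but (l) sets (k) aside: (l) operates against (k): the reportable unit count is 89, meeting the 84 threshold. (m) operates (a current Category A Clearance is held), but is itself disapplied by (n): (n) is engaged — the registered capacity is 3,050 units, less than the 3,690 units limit. (o) would limit (n) — a current Class 4 Certificate is held — but (p) sets (o) aside: (p) operates against (o): a current General Clearance is held. (d) is therefore removed.
Exception (e) requires that the structure has no plumbing or electrical service; but electrical service is planned, so (e) is unavailable.
No exception is made out. Amara falls within the general rule.

Yes — Amara must obtain a building permit.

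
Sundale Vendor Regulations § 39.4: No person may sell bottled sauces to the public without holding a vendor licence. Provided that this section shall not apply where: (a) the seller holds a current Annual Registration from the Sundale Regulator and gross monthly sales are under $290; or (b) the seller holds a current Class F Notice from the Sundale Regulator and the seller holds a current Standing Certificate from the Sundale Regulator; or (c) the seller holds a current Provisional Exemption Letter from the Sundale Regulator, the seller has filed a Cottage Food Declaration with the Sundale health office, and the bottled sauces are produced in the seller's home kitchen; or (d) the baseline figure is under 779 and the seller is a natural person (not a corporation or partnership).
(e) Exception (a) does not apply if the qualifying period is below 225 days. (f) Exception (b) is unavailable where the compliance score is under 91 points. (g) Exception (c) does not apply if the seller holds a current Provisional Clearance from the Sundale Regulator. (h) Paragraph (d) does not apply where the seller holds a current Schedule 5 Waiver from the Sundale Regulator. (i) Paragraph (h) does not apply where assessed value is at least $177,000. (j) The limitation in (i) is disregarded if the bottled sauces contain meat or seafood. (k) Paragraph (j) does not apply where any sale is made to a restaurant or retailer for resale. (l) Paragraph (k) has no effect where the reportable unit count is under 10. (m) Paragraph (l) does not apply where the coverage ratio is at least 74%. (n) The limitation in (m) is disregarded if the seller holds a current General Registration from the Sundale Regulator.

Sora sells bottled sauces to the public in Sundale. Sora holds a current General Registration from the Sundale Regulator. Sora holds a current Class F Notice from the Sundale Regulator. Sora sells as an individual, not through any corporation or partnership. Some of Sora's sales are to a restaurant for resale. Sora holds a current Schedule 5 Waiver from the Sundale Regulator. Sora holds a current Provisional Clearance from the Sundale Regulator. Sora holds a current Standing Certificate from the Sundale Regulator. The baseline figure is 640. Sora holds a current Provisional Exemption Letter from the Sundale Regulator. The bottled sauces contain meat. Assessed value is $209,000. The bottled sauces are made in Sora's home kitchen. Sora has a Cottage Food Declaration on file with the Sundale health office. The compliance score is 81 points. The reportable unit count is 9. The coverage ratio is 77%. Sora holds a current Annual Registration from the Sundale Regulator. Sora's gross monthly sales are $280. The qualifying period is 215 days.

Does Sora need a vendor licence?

Yes — Sora must hold a vendor licence.

Exception (a)'s conditions are all satisfied: a current Annual Registration is held; gross monthly sales are $280, under the $290 limit. Turning to paragraph (e): (e) operates against (a): the qualifying period is 215 days, below the 225 days limit. Exception (a) does not apply.
All of (b)'s requirements are met (a current Class F Notice is held; a current Standing Certificate is held). However, paragraph (f) must be considered: (f) operates against (b): the compliance score is 81 points, under the 91 points limit. So (b) is unavailable.
Exception (c): a current Provisional Exemption Letter is held; a Cottage Food Declaration is on file; the bottled sauces are home-kitchen produced — every condition holds. But: (g) is triggered — a current Provisional Clearance is held. So (c) is unavailable.
Exception (d)'s conditions are all satisfied: the baseline figure is 640, under the 779 limit; the seller is a natural person. But applying paragraphs (h)–(n): (h) is engaged — a current Schedule 5 Waiver is held. (i) applies (assessed value is $209,000, meeting the $177,000 threshold), but yields to (j): (j) applies — the bottled sauces contain meat. (k) applies (some sales are to a restaurant for resale), but is displaced by (l): (l) is engaged — the reportable unit count is 9, under the 10 limit. (m) applies (the coverage ratio is 77%, meeting the 74% threshold), but is displaced by (n): (n) operates against (m): a current General Registration is held. Exception (d) does not apply.
No exception is made out. Sora falls within the general rule.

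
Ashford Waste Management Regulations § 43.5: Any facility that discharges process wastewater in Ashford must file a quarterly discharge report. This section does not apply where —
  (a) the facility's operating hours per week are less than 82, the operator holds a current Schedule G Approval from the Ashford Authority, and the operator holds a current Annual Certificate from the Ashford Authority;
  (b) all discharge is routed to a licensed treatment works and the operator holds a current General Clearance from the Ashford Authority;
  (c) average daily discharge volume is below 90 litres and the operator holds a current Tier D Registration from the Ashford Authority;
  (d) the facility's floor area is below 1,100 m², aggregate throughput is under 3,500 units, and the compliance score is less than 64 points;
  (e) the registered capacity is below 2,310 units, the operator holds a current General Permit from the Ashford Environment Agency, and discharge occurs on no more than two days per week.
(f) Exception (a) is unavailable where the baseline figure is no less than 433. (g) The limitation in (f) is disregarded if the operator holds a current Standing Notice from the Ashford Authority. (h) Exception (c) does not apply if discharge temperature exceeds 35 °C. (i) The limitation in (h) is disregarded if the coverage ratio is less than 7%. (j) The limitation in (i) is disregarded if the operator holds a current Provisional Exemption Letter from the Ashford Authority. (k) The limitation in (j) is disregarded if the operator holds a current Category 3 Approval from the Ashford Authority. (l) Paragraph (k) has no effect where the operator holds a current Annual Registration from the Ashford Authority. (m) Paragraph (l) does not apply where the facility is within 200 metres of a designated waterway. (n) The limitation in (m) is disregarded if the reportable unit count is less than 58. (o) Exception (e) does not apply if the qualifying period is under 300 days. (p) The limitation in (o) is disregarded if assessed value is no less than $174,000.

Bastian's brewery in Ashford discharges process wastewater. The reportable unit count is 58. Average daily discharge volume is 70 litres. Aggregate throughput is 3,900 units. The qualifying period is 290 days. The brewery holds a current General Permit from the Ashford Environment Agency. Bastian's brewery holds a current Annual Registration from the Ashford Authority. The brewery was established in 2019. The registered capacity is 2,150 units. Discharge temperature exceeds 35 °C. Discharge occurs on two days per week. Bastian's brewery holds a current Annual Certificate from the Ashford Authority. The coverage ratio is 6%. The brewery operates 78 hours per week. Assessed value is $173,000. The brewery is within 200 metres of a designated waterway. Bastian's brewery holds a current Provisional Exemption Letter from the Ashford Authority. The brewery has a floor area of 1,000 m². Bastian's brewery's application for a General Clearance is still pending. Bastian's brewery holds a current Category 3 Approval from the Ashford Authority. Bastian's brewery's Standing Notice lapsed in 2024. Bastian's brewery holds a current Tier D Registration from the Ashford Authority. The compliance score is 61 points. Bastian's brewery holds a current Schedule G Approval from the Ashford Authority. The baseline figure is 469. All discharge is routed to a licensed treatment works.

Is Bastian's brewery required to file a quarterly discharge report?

No — exception (c) applies; Bastian's brewery is not required to file a quarterly discharge report.

All of (a)'s requirements are met (the facility's operating hours per week are 78, less than the 82 limit; a current Schedule G Approval is held; a current Annual Certificate is held). But: (f) is engaged — the baseline figure is 469, meeting the 433 threshold. (g) is not triggered (the Standing Notice is not current), so (f) stands. Exception (a) does not apply.
Exception (b) fails — the General Clearance is not current.
Exception (c) is satisfied on its face — average daily discharge volume is 70 litres, below the 90 litres limit; a current Tier D Registration is held. Considering the limiting provisions: (h) operates (discharge temperature exceeds 35 °C), but is overridden by (i): (i) applies — the coverage ratio is 6%, less than the 7% limit. (j) would limit (i) — a current Provisional Exemption Letter is held — but (k) sets (j) aside: (k) operates against (j): a current Category 3 Approval is held. (l) would limit (k) — a current Annual Registration is held — but (m) sets (l) aside: (m) is triggered — the brewery is within 200 m of a designated waterway. (n) is not engaged (the reportable unit count is 58, not less than 58), so (m) stands. Exception (c) stands.
Exception (d) does not apply: aggregate throughput is 3,900 units, not under 3,500 units.
Exception (e): the registered capacity is 2,150 units, below the 2,310 units limit; a current General Permit is held; discharge occurs on no more than two days per week — every condition holds. However, paragraphs (o)–(p) must be considered: (o) operates against (e): the qualifying period is 290 days, under the 300 days limit. (p) is not engaged (assessed value is $173,000, short of $174,000), so (o) stands. (e) is therefore removed.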